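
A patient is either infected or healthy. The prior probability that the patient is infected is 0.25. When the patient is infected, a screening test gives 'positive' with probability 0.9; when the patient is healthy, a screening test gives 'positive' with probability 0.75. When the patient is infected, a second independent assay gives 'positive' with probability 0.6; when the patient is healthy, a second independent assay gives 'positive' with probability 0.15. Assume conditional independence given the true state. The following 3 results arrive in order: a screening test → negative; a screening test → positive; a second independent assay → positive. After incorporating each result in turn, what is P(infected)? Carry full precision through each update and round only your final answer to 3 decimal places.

0.390

After a screening test='negative': P(infected) = 0.1·0.2500 / (0.1·0.2500 + 0.25·0.7500) ≈ 0.1176
After a screening test='positive': P(infected) = 0.9·0.1176 / (0.9·0.1176 + 0.75·0.8824) ≈ 0.1379
After a second independent assay='positive': P(infected) = 0.6·0.1379 / (0.6·0.1379 + 0.15·0.8621) ≈ 0.3902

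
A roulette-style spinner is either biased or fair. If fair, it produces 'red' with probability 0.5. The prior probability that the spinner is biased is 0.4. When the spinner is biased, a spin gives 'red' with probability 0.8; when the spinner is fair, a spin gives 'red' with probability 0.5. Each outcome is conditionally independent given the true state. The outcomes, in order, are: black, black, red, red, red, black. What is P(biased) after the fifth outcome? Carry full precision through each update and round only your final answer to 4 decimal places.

0.3041

Apply Bayes' rule sequentially, carrying P(biased) forward.
After 'black': P(biased) = 0.2·0.4000 / (0.2·0.4000 + 0.5·0.6000) ≈ 0.2105
After 'black': P(biased) = 0.2·0.2105 / (0.2·0.2105 + 0.5·0.7895) ≈ 0.0964
After 'red': P(biased) = 0.8·0.0964 / (0.8·0.0964 + 0.5·0.9036) ≈ 0.1458
After 'red': P(biased) = 0.8·0.1458 / (0.8·0.1458 + 0.5·0.8542) ≈ 0.2145
After 'red': P(biased) = 0.8·0.2145 / (0.8·0.2145 + 0.5·0.7855) ≈ 0.3041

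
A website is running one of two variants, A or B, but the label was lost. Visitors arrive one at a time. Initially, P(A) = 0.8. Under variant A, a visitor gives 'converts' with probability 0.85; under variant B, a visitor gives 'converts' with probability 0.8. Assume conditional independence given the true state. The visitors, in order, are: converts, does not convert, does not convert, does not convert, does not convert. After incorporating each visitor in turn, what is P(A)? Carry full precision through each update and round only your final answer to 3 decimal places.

After 'converts': P(A) = 0.85·0.8000 / (0.85·0.8000 + 0.8·0.2000) ≈ 0.8095
After 'does not convert': P(A) = 0.15·0.8095 / (0.15·0.8095 + 0.2·0.1905) ≈ 0.7612
After 'does not convert': P(A) = 0.15·0.7612 / (0.15·0.7612 + 0.2·0.2388) ≈ 0.7051
After 'does not convert': P(A) = 0.15·0.7051 / (0.15·0.7051 + 0.2·0.2949) ≈ 0.6420
After 'does not convert': P(A) = 0.15·0.6420 / (0.15·0.6420 + 0.2·0.3580) ≈ 0.5735

0.574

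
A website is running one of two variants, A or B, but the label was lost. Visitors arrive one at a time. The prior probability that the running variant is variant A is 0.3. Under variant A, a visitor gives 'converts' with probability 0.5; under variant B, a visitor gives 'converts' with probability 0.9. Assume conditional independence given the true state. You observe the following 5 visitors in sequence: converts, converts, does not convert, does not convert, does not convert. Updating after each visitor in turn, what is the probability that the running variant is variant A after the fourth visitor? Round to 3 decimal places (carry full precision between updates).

Apply Bayes' rule sequentially, carrying P(A) forward.
After 'converts': P(A) = 0.5·0.3000 / (0.5·0.3000 + 0.9·0.7000) ≈ 0.1923
After 'converts': P(A) = 0.5·0.1923 / (0.5·0.1923 + 0.9·0.8077) ≈ 0.1168
After 'does not convert': P(A) = 0.5·0.1168 / (0.5·0.1168 + 0.1·0.8832) ≈ 0.3981
After 'does not convert': P(A) = 0.5·0.3981 / (0.5·0.3981 + 0.1·0.6019) ≈ 0.7678

0.768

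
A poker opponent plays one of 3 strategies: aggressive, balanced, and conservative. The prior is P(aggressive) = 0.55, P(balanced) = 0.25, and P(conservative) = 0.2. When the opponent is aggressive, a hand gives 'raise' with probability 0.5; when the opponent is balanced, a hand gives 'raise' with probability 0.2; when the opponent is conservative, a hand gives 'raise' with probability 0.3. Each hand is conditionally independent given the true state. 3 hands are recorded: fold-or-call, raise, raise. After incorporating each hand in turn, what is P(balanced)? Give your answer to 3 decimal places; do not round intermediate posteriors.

0.090

Each posterior becomes the prior for the next update.
After 'fold-or-call': normaliser = 0.5·0.5500 + 0.8·0.2500 + 0.7·0.2000; P(aggressive) ≈ 0.4472, P(balanced) ≈ 0.3252, P(conservative) ≈ 0.2276
After 'raise': normaliser = 0.5·0.4472 + 0.2·0.3252 + 0.3·0.2276; P(aggressive) ≈ 0.6264, P(balanced) ≈ 0.1822, P(conservative) ≈ 0.1913
After 'raise': normaliser = 0.5·0.6264 + 0.2·0.1822 + 0.3·0.1913; P(aggressive) ≈ 0.7694, P(balanced) ≈ 0.0895, P(conservative) ≈ 0.1410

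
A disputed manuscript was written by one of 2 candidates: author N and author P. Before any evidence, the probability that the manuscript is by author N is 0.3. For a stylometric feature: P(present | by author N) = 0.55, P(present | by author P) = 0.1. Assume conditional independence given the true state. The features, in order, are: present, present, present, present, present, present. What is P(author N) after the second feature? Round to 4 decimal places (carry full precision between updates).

After 'present': P(author N) = 0.55·0.3000 / (0.55·0.3000 + 0.1·0.7000) ≈ 0.7021
After 'present': P(author N) = 0.55·0.7021 / (0.55·0.7021 + 0.1·0.2979) ≈ 0.9284

0.9284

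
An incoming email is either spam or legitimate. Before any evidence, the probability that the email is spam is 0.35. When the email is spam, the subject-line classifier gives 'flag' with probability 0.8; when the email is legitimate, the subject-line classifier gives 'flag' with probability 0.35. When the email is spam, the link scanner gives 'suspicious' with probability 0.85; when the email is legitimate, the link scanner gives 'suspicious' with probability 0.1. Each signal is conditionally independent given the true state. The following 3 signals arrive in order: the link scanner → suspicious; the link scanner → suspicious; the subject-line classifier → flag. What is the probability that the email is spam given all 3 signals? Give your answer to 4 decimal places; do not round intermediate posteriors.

0.9889

After the link scanner='suspicious': P(spam) = 0.85·0.3500 / (0.85·0.3500 + 0.1·0.6500) ≈ 0.8207
After the link scanner='suspicious': P(spam) = 0.85·0.8207 / (0.85·0.8207 + 0.1·0.1793) ≈ 0.9749
After the subject-line classifier='flag': P(spam) = 0.8·0.9749 / (0.8·0.9749 + 0.35·0.0251) ≈ 0.9889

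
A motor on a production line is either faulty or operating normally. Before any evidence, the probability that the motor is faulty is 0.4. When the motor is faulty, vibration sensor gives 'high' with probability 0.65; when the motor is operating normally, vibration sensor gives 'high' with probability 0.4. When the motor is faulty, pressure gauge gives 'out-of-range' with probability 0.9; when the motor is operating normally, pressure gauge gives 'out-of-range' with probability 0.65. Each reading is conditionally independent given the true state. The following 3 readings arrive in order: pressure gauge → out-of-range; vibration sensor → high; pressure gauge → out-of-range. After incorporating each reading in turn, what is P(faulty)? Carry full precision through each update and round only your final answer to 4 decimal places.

0.6750

Apply Bayes' rule sequentially, carrying P(faulty) forward.
After pressure gauge='out-of-range': P(faulty) = 0.9·0.4000 / (0.9·0.4000 + 0.65·0.6000) ≈ 0.4800
After vibration sensor='high': P(faulty) = 0.65·0.4800 / (0.65·0.4800 + 0.4·0.5200) ≈ 0.6000
After pressure gauge='out-of-range': P(faulty) = 0.9·0.6000 / (0.9·0.6000 + 0.65·0.4000) ≈ 0.6750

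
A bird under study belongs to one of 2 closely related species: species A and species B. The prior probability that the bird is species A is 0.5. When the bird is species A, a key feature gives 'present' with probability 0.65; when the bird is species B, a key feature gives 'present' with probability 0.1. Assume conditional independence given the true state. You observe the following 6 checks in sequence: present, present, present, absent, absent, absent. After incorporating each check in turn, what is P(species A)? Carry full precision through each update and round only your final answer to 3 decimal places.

0.942

Each posterior becomes the prior for the next update.
After 'present': P(species A) = 0.65·0.5000 / (0.65·0.5000 + 0.1·0.5000) ≈ 0.8667
After 'present': P(species A) = 0.65·0.8667 / (0.65·0.8667 + 0.1·0.1333) ≈ 0.9769
After 'present': P(species A) = 0.65·0.9769 / (0.65·0.9769 + 0.1·0.0231) ≈ 0.9964
After 'absent': P(species A) = 0.35·0.9964 / (0.35·0.9964 + 0.9·0.0036) ≈ 0.9907
After 'absent': P(species A) = 0.35·0.9907 / (0.35·0.9907 + 0.9·0.0093) ≈ 0.9765
After 'absent': P(species A) = 0.35·0.9765 / (0.35·0.9765 + 0.9·0.0235) ≈ 0.9417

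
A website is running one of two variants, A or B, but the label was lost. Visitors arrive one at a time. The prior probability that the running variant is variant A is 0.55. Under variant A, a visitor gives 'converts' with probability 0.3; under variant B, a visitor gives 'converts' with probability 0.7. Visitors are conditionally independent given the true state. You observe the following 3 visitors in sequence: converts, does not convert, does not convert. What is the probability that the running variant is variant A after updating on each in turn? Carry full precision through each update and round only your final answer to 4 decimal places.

After 'converts': P(A) = 0.3·0.5500 / (0.3·0.5500 + 0.7·0.4500) ≈ 0.3438
After 'does not convert': P(A) = 0.7·0.3438 / (0.7·0.3438 + 0.3·0.6562) ≈ 0.5500
After 'does not convert': P(A) = 0.7·0.5500 / (0.7·0.5500 + 0.3·0.4500) ≈ 0.7404

0.7404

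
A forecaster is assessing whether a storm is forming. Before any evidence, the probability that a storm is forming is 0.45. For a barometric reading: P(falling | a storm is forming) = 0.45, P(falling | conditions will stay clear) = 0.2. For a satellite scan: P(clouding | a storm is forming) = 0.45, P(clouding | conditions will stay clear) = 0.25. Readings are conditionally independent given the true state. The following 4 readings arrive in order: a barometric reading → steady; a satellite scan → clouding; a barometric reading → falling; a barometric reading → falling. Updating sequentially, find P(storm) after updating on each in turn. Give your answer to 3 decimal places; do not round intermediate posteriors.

0.837

After a barometric reading='steady': P(storm) = 0.55·0.4500 / (0.55·0.4500 + 0.8·0.5500) ≈ 0.3600
After a satellite scan='clouding': P(storm) = 0.45·0.3600 / (0.45·0.3600 + 0.25·0.6400) ≈ 0.5031
After a barometric reading='falling': P(storm) = 0.45·0.5031 / (0.45·0.5031 + 0.2·0.4969) ≈ 0.6949
After a barometric reading='falling': P(storm) = 0.45·0.6949 / (0.45·0.6949 + 0.2·0.3051) ≈ 0.8368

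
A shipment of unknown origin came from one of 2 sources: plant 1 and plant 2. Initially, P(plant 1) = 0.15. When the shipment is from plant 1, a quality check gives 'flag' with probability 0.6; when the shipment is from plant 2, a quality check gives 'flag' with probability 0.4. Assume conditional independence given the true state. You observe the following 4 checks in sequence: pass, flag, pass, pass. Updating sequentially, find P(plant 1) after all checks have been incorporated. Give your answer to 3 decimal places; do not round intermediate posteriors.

0.073

After 'pass': P(plant 1) = 0.4·0.1500 / (0.4·0.1500 + 0.6·0.8500) ≈ 0.1053
After 'flag': P(plant 1) = 0.6·0.1053 / (0.6·0.1053 + 0.4·0.8947) ≈ 0.1500
After 'pass': P(plant 1) = 0.4·0.1500 / (0.4·0.1500 + 0.6·0.8500) ≈ 0.1053
After 'pass': P(plant 1) = 0.4·0.1053 / (0.4·0.1053 + 0.6·0.8947) ≈ 0.0727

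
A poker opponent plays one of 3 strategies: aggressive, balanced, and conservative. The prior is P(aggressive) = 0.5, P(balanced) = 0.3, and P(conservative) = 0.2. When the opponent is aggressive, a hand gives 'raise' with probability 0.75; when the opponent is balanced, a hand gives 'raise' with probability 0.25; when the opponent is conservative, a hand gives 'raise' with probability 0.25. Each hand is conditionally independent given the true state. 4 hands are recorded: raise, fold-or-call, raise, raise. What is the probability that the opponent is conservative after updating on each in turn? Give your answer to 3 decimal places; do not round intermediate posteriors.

After 'raise': normaliser = 0.75·0.5000 + 0.25·0.3000 + 0.25·0.2000; P(aggressive) ≈ 0.7500, P(balanced) ≈ 0.1500, P(conservative) ≈ 0.1000
After 'fold-or-call': normaliser = 0.25·0.7500 + 0.75·0.1500 + 0.75·0.1000; P(aggressive) ≈ 0.5000, P(balanced) ≈ 0.3000, P(conservative) ≈ 0.2000
After 'raise': normaliser = 0.75·0.5000 + 0.25·0.3000 + 0.25·0.2000; P(aggressive) ≈ 0.7500, P(balanced) ≈ 0.1500, P(conservative) ≈ 0.1000
After 'raise': normaliser = 0.75·0.7500 + 0.25·0.1500 + 0.25·0.1000; P(aggressive) ≈ 0.9000, P(balanced) ≈ 0.0600, P(conservative) ≈ 0.0400

0.040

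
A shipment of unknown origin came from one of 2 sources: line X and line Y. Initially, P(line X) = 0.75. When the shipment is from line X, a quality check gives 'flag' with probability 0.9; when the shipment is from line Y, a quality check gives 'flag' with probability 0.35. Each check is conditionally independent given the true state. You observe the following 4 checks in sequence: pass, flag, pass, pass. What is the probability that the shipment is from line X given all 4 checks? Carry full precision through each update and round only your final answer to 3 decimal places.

After 'pass': P(line X) = 0.1·0.7500 / (0.1·0.7500 + 0.65·0.2500) ≈ 0.3158
After 'flag': P(line X) = 0.9·0.3158 / (0.9·0.3158 + 0.35·0.6842) ≈ 0.5427
After 'pass': P(line X) = 0.1·0.5427 / (0.1·0.5427 + 0.65·0.4573) ≈ 0.1544
After 'pass': P(line X) = 0.1·0.1544 / (0.1·0.1544 + 0.65·0.8456) ≈ 0.0273

0.027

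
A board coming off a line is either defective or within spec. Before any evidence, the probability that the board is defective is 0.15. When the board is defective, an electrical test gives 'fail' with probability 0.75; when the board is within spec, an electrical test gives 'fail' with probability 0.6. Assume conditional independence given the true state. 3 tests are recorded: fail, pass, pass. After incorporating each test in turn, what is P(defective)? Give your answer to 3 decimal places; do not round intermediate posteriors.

0.079

After 'fail': P(defective) = 0.75·0.1500 / (0.75·0.1500 + 0.6·0.8500) ≈ 0.1807
After 'pass': P(defective) = 0.25·0.1807 / (0.25·0.1807 + 0.4·0.8193) ≈ 0.1212
After 'pass': P(defective) = 0.25·0.1212 / (0.25·0.1212 + 0.4·0.8788) ≈ 0.0793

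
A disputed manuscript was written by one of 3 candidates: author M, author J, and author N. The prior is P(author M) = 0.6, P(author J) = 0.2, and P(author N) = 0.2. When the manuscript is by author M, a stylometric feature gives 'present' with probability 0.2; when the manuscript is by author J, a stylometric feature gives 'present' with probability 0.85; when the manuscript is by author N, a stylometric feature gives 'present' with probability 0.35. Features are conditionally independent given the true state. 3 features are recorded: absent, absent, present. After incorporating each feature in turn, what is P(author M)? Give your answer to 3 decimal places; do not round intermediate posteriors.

0.697

Each posterior becomes the prior for the next update.
After 'absent': normaliser = 0.8·0.6000 + 0.15·0.2000 + 0.65·0.2000; P(author M) ≈ 0.7500, P(author J) ≈ 0.0469, P(author N) ≈ 0.2031
After 'absent': normaliser = 0.8·0.7500 + 0.15·0.0469 + 0.65·0.2031; P(author M) ≈ 0.8118, P(author J) ≈ 0.0095, P(author N) ≈ 0.1786
After 'present': normaliser = 0.2·0.8118 + 0.85·0.0095 + 0.35·0.1786; P(author M) ≈ 0.6969, P(author J) ≈ 0.0347, P(author N) ≈ 0.2684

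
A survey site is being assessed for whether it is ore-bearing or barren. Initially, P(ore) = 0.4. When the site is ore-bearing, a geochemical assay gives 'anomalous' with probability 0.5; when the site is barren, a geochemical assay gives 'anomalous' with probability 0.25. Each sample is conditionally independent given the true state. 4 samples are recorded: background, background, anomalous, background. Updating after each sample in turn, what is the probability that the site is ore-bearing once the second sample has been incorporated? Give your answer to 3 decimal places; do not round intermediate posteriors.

After 'background': P(ore) = 0.5·0.4000 / (0.5·0.4000 + 0.75·0.6000) ≈ 0.3077
After 'background': P(ore) = 0.5·0.3077 / (0.5·0.3077 + 0.75·0.6923) ≈ 0.2286

0.229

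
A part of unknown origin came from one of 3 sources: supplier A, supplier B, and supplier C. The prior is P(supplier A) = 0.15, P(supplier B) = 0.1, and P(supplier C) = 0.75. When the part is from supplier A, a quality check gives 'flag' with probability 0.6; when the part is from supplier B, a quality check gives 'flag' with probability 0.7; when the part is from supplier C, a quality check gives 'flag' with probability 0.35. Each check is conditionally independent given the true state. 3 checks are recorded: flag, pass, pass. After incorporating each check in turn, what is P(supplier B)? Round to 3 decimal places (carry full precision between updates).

After 'flag': normaliser = 0.6·0.1500 + 0.7·0.1000 + 0.35·0.7500; P(supplier A) ≈ 0.2130, P(supplier B) ≈ 0.1657, P(supplier C) ≈ 0.6213
After 'pass': normaliser = 0.4·0.2130 + 0.3·0.1657 + 0.65·0.6213; P(supplier A) ≈ 0.1582, P(supplier B) ≈ 0.0923, P(supplier C) ≈ 0.7496
After 'pass': normaliser = 0.4·0.1582 + 0.3·0.0923 + 0.65·0.7496; P(supplier A) ≈ 0.1094, P(supplier B) ≈ 0.0479, P(supplier C) ≈ 0.8427

0.048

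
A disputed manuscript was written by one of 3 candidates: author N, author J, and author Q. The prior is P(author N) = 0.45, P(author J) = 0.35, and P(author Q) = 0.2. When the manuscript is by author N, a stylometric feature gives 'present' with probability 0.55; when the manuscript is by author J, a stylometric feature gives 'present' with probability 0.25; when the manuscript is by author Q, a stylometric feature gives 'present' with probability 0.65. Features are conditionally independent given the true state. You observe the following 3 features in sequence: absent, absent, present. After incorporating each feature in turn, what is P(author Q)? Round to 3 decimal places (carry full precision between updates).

0.138

After 'absent': normaliser = 0.45·0.4500 + 0.75·0.3500 + 0.35·0.2000; P(author N) ≈ 0.3785, P(author J) ≈ 0.4907, P(author Q) ≈ 0.1308
After 'absent': normaliser = 0.45·0.3785 + 0.75·0.4907 + 0.35·0.1308; P(author N) ≈ 0.2916, P(author J) ≈ 0.6300, P(author Q) ≈ 0.0784
After 'present': normaliser = 0.55·0.2916 + 0.25·0.6300 + 0.65·0.0784; P(author N) ≈ 0.4348, P(author J) ≈ 0.4270, P(author Q) ≈ 0.1382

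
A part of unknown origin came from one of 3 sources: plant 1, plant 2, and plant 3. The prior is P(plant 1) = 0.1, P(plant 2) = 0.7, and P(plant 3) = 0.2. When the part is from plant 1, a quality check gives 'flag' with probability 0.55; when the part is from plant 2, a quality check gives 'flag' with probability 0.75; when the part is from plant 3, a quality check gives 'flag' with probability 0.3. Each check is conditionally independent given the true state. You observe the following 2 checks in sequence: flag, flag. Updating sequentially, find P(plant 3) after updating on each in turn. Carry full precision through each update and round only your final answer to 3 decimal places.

0.041

Apply Bayes' rule sequentially, carrying P(plant 3) forward.
After 'flag': normaliser = 0.55·0.1000 + 0.75·0.7000 + 0.3·0.2000; P(plant 1) ≈ 0.0859, P(plant 2) ≈ 0.8203, P(plant 3) ≈ 0.0938
After 'flag': normaliser = 0.55·0.0859 + 0.75·0.8203 + 0.3·0.0938; P(plant 1) ≈ 0.0684, P(plant 2) ≈ 0.8908, P(plant 3) ≈ 0.0407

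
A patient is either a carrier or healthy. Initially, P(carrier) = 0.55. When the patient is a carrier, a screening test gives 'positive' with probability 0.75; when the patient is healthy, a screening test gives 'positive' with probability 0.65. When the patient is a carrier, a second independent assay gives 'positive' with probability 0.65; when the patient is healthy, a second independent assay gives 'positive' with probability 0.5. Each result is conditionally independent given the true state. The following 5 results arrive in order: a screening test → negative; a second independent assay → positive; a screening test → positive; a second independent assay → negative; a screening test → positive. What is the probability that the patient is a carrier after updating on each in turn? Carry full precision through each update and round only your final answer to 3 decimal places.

After a screening test='negative': P(carrier) = 0.25·0.5500 / (0.25·0.5500 + 0.35·0.4500) ≈ 0.4661
After a second independent assay='positive': P(carrier) = 0.65·0.4661 / (0.65·0.4661 + 0.5·0.5339) ≈ 0.5316
After a screening test='positive': P(carrier) = 0.75·0.5316 / (0.75·0.5316 + 0.65·0.4684) ≈ 0.5670
After a second independent assay='negative': P(carrier) = 0.35·0.5670 / (0.35·0.5670 + 0.5·0.4330) ≈ 0.4783
After a screening test='positive': P(carrier) = 0.75·0.4783 / (0.75·0.4783 + 0.65·0.5217) ≈ 0.5140

0.514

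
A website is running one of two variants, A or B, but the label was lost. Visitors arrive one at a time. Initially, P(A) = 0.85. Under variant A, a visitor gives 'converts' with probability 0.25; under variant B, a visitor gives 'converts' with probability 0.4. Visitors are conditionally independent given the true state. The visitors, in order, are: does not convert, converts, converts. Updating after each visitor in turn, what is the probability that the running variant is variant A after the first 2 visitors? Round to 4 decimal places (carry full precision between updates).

0.8157

Each posterior becomes the prior for the next update.
After 'does not convert': P(A) = 0.75·0.8500 / (0.75·0.8500 + 0.6·0.1500) ≈ 0.8763
After 'converts': P(A) = 0.25·0.8763 / (0.25·0.8763 + 0.4·0.1237) ≈ 0.8157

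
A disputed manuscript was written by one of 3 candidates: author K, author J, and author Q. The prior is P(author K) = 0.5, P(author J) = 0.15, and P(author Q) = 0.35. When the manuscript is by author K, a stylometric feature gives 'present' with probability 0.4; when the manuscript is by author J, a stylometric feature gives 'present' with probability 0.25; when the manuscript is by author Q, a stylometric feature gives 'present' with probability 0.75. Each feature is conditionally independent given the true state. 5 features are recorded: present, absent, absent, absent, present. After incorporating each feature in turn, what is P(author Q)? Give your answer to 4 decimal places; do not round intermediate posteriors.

0.1265

After 'present': normaliser = 0.4·0.5000 + 0.25·0.1500 + 0.75·0.3500; P(author K) ≈ 0.4000, P(author J) ≈ 0.0750, P(author Q) ≈ 0.5250
After 'absent': normaliser = 0.6·0.4000 + 0.75·0.0750 + 0.25·0.5250; P(author K) ≈ 0.5614, P(author J) ≈ 0.1316, P(author Q) ≈ 0.3070
After 'absent': normaliser = 0.6·0.5614 + 0.75·0.1316 + 0.25·0.3070; P(author K) ≈ 0.6575, P(author J) ≈ 0.1926, P(author Q) ≈ 0.1498
After 'absent': normaliser = 0.6·0.6575 + 0.75·0.1926 + 0.25·0.1498; P(author K) ≈ 0.6844, P(author J) ≈ 0.2506, P(author Q) ≈ 0.0650
After 'present': normaliser = 0.4·0.6844 + 0.25·0.2506 + 0.75·0.0650; P(author K) ≈ 0.7108, P(author J) ≈ 0.1627, P(author Q) ≈ 0.1265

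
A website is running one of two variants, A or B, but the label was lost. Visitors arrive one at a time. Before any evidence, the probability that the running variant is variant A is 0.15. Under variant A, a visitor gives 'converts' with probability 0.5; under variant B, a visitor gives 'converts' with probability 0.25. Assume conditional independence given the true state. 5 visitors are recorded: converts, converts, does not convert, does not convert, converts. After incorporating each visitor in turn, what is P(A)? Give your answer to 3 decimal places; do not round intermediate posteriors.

Each posterior becomes the prior for the next update.
After 'converts': P(A) = 0.5·0.1500 / (0.5·0.1500 + 0.25·0.8500) ≈ 0.2609
After 'converts': P(A) = 0.5·0.2609 / (0.5·0.2609 + 0.25·0.7391) ≈ 0.4138
After 'does not convert': P(A) = 0.5·0.4138 / (0.5·0.4138 + 0.75·0.5862) ≈ 0.3200
After 'does not convert': P(A) = 0.5·0.3200 / (0.5·0.3200 + 0.75·0.6800) ≈ 0.2388
After 'converts': P(A) = 0.5·0.2388 / (0.5·0.2388 + 0.25·0.7612) ≈ 0.3855

0.386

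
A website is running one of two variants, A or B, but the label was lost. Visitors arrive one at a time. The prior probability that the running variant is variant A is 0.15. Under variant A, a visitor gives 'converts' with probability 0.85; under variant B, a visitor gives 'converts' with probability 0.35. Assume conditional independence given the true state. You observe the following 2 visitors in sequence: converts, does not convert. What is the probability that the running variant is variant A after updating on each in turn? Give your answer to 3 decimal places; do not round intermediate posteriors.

After 'converts': P(A) = 0.85·0.1500 / (0.85·0.1500 + 0.35·0.8500) ≈ 0.3000
After 'does not convert': P(A) = 0.15·0.3000 / (0.15·0.3000 + 0.65·0.7000) ≈ 0.0900

0.090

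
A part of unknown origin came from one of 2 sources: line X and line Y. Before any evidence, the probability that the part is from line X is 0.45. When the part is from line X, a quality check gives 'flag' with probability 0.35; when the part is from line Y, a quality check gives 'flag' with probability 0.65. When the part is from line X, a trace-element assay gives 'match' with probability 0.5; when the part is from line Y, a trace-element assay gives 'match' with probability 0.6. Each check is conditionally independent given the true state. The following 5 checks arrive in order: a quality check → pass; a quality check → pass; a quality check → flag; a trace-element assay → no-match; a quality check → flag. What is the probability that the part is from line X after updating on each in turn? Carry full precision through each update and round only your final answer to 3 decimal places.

0.506

After a quality check='pass': P(line X) = 0.65·0.4500 / (0.65·0.4500 + 0.35·0.5500) ≈ 0.6031
After a quality check='pass': P(line X) = 0.65·0.6031 / (0.65·0.6031 + 0.35·0.3969) ≈ 0.7383
After a quality check='flag': P(line X) = 0.35·0.7383 / (0.35·0.7383 + 0.65·0.2617) ≈ 0.6031
After a trace-element assay='no-match': P(line X) = 0.5·0.6031 / (0.5·0.6031 + 0.4·0.3969) ≈ 0.6551
After a quality check='flag': P(line X) = 0.35·0.6551 / (0.35·0.6551 + 0.65·0.3449) ≈ 0.5056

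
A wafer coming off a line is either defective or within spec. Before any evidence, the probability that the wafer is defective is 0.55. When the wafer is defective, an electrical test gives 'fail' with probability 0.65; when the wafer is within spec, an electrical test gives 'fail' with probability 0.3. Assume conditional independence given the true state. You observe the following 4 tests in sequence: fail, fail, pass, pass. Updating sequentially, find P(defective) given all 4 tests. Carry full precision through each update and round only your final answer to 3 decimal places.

0.589

After 'fail': P(defective) = 0.65·0.5500 / (0.65·0.5500 + 0.3·0.4500) ≈ 0.7259
After 'fail': P(defective) = 0.65·0.7259 / (0.65·0.7259 + 0.3·0.2741) ≈ 0.8516
After 'pass': P(defective) = 0.35·0.8516 / (0.35·0.8516 + 0.7·0.1484) ≈ 0.7415
After 'pass': P(defective) = 0.35·0.7415 / (0.35·0.7415 + 0.7·0.2585) ≈ 0.5892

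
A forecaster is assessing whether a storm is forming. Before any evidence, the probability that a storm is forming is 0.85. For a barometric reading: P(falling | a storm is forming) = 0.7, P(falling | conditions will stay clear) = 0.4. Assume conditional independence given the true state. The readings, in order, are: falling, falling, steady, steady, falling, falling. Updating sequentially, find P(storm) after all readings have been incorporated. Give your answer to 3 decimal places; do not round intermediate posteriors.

0.930

After 'falling': P(storm) = 0.7·0.8500 / (0.7·0.8500 + 0.4·0.1500) ≈ 0.9084
After 'falling': P(storm) = 0.7·0.9084 / (0.7·0.9084 + 0.4·0.0916) ≈ 0.9455
After 'steady': P(storm) = 0.3·0.9455 / (0.3·0.9455 + 0.6·0.0545) ≈ 0.8967
After 'steady': P(storm) = 0.3·0.8967 / (0.3·0.8967 + 0.6·0.1033) ≈ 0.8127
After 'falling': P(storm) = 0.7·0.8127 / (0.7·0.8127 + 0.4·0.1873) ≈ 0.8836
After 'falling': P(storm) = 0.7·0.8836 / (0.7·0.8836 + 0.4·0.1164) ≈ 0.9300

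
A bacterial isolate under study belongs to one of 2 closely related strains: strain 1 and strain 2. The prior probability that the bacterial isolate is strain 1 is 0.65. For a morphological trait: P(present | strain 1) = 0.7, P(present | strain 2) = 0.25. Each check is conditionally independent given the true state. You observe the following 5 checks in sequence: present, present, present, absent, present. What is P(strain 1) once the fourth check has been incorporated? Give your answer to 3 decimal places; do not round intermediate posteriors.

0.942

After 'present': P(strain 1) = 0.7·0.6500 / (0.7·0.6500 + 0.25·0.3500) ≈ 0.8387
After 'present': P(strain 1) = 0.7·0.8387 / (0.7·0.8387 + 0.25·0.1613) ≈ 0.9357
After 'present': P(strain 1) = 0.7·0.9357 / (0.7·0.9357 + 0.25·0.0643) ≈ 0.9761
After 'absent': P(strain 1) = 0.3·0.9761 / (0.3·0.9761 + 0.75·0.0239) ≈ 0.9422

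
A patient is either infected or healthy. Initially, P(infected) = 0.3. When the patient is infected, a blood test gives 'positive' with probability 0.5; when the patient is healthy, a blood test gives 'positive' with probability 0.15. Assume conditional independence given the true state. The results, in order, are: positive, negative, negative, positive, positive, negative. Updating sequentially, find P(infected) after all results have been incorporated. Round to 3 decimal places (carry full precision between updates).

0.764

Apply Bayes' rule sequentially, carrying P(infected) forward.
After 'positive': P(infected) = 0.5·0.3000 / (0.5·0.3000 + 0.15·0.7000) ≈ 0.5882
After 'negative': P(infected) = 0.5·0.5882 / (0.5·0.5882 + 0.85·0.4118) ≈ 0.4566
After 'negative': P(infected) = 0.5·0.4566 / (0.5·0.4566 + 0.85·0.5434) ≈ 0.3308
After 'positive': P(infected) = 0.5·0.3308 / (0.5·0.3308 + 0.15·0.6692) ≈ 0.6223
After 'positive': P(infected) = 0.5·0.6223 / (0.5·0.6223 + 0.15·0.3777) ≈ 0.8460
After 'negative': P(infected) = 0.5·0.8460 / (0.5·0.8460 + 0.85·0.1540) ≈ 0.7636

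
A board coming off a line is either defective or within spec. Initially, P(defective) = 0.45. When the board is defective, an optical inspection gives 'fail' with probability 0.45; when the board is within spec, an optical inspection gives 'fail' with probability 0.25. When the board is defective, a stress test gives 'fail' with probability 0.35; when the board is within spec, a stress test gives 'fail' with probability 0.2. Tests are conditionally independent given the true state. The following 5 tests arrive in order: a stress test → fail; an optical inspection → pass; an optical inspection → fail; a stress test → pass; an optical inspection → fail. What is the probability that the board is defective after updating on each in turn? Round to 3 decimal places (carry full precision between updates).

0.734

Apply Bayes' rule sequentially, carrying P(defective) forward.
After a stress test='fail': P(defective) = 0.35·0.4500 / (0.35·0.4500 + 0.2·0.5500) ≈ 0.5888
After an optical inspection='pass': P(defective) = 0.55·0.5888 / (0.55·0.5888 + 0.75·0.4112) ≈ 0.5122
After an optical inspection='fail': P(defective) = 0.45·0.5122 / (0.45·0.5122 + 0.25·0.4878) ≈ 0.6540
After a stress test='pass': P(defective) = 0.65·0.6540 / (0.65·0.6540 + 0.8·0.3460) ≈ 0.6056
After an optical inspection='fail': P(defective) = 0.45·0.6056 / (0.45·0.6056 + 0.25·0.3944) ≈ 0.7343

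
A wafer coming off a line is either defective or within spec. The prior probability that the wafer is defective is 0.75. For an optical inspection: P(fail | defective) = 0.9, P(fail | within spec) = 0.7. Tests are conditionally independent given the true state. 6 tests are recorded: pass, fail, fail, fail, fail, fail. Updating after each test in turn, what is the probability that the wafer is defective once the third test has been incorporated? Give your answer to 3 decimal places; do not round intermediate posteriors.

Apply Bayes' rule sequentially, carrying P(defective) forward.
After 'pass': P(defective) = 0.1·0.7500 / (0.1·0.7500 + 0.3·0.2500) ≈ 0.5000
After 'fail': P(defective) = 0.9·0.5000 / (0.9·0.5000 + 0.7·0.5000) ≈ 0.5625
After 'fail': P(defective) = 0.9·0.5625 / (0.9·0.5625 + 0.7·0.4375) ≈ 0.6231

0.623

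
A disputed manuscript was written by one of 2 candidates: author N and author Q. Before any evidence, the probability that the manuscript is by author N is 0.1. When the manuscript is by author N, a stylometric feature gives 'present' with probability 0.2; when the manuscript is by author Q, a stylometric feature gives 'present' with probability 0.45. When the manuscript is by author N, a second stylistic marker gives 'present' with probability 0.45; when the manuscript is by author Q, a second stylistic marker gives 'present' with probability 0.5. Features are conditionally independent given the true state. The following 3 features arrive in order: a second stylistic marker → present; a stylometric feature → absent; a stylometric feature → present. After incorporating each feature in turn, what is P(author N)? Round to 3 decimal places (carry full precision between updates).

After a second stylistic marker='present': P(author N) = 0.45·0.1000 / (0.45·0.1000 + 0.5·0.9000) ≈ 0.0909
After a stylometric feature='absent': P(author N) = 0.8·0.0909 / (0.8·0.0909 + 0.55·0.9091) ≈ 0.1270
After a stylometric feature='present': P(author N) = 0.2·0.1270 / (0.2·0.1270 + 0.45·0.8730) ≈ 0.0607

0.061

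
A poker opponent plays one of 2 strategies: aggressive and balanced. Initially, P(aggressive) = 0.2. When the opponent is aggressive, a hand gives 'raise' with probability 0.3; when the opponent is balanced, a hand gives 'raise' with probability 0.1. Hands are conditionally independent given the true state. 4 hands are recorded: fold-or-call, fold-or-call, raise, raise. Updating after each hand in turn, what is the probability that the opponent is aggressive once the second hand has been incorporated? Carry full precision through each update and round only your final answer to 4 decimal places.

0.1314

Apply Bayes' rule sequentially, carrying P(aggressive) forward.
After 'fold-or-call': P(aggressive) = 0.7·0.2000 / (0.7·0.2000 + 0.9·0.8000) ≈ 0.1628
After 'fold-or-call': P(aggressive) = 0.7·0.1628 / (0.7·0.1628 + 0.9·0.8372) ≈ 0.1314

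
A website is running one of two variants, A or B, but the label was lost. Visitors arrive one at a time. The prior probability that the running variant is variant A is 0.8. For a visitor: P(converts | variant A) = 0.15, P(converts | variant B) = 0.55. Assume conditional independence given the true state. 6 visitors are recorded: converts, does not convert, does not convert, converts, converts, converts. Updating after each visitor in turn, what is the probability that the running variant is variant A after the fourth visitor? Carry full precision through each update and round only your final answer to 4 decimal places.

0.5149

After 'converts': P(A) = 0.15·0.8000 / (0.15·0.8000 + 0.55·0.2000) ≈ 0.5217
After 'does not convert': P(A) = 0.85·0.5217 / (0.85·0.5217 + 0.45·0.4783) ≈ 0.6733
After 'does not convert': P(A) = 0.85·0.6733 / (0.85·0.6733 + 0.45·0.3267) ≈ 0.7956
After 'converts': P(A) = 0.15·0.7956 / (0.15·0.7956 + 0.55·0.2044) ≈ 0.5149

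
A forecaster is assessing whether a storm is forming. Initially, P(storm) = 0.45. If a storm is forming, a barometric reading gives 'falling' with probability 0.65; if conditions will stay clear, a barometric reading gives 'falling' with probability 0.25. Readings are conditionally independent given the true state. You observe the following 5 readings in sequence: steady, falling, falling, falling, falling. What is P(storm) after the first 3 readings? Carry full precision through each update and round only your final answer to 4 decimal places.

After 'steady': P(storm) = 0.35·0.4500 / (0.35·0.4500 + 0.75·0.5500) ≈ 0.2763
After 'falling': P(storm) = 0.65·0.2763 / (0.65·0.2763 + 0.25·0.7237) ≈ 0.4982
After 'falling': P(storm) = 0.65·0.4982 / (0.65·0.4982 + 0.25·0.5018) ≈ 0.7208

0.7208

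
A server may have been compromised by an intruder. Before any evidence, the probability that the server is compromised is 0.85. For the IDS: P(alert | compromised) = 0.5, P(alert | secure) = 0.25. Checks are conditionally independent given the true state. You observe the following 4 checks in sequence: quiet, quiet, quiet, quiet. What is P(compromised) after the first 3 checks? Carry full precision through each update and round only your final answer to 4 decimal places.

0.6267

After 'quiet': P(compromised) = 0.5·0.8500 / (0.5·0.8500 + 0.75·0.1500) ≈ 0.7907
After 'quiet': P(compromised) = 0.5·0.7907 / (0.5·0.7907 + 0.75·0.2093) ≈ 0.7158
After 'quiet': P(compromised) = 0.5·0.7158 / (0.5·0.7158 + 0.75·0.2842) ≈ 0.6267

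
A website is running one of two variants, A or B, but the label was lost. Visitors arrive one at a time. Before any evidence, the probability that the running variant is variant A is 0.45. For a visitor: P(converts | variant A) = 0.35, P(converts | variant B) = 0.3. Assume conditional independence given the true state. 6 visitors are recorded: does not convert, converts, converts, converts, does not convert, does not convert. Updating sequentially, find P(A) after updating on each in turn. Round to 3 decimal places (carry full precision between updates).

After 'does not convert': P(A) = 0.65·0.4500 / (0.65·0.4500 + 0.7·0.5500) ≈ 0.4317
After 'converts': P(A) = 0.35·0.4317 / (0.35·0.4317 + 0.3·0.5683) ≈ 0.4699
After 'converts': P(A) = 0.35·0.4699 / (0.35·0.4699 + 0.3·0.5301) ≈ 0.5084
After 'converts': P(A) = 0.35·0.5084 / (0.35·0.5084 + 0.3·0.4916) ≈ 0.5468
After 'does not convert': P(A) = 0.65·0.5468 / (0.65·0.5468 + 0.7·0.4532) ≈ 0.5284
After 'does not convert': P(A) = 0.65·0.5284 / (0.65·0.5284 + 0.7·0.4716) ≈ 0.5099

0.510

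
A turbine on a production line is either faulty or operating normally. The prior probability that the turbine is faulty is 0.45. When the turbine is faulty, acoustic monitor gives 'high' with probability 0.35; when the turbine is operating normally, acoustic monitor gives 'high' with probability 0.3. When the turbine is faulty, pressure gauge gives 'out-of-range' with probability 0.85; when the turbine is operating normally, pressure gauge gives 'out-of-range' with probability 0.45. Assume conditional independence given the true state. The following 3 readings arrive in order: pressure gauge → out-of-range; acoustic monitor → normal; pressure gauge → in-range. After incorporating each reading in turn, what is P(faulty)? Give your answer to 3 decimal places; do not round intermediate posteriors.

After pressure gauge='out-of-range': P(faulty) = 0.85·0.4500 / (0.85·0.4500 + 0.45·0.5500) ≈ 0.6071
After acoustic monitor='normal': P(faulty) = 0.65·0.6071 / (0.65·0.6071 + 0.7·0.3929) ≈ 0.5893
After pressure gauge='in-range': P(faulty) = 0.15·0.5893 / (0.15·0.5893 + 0.55·0.4107) ≈ 0.2813

0.281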